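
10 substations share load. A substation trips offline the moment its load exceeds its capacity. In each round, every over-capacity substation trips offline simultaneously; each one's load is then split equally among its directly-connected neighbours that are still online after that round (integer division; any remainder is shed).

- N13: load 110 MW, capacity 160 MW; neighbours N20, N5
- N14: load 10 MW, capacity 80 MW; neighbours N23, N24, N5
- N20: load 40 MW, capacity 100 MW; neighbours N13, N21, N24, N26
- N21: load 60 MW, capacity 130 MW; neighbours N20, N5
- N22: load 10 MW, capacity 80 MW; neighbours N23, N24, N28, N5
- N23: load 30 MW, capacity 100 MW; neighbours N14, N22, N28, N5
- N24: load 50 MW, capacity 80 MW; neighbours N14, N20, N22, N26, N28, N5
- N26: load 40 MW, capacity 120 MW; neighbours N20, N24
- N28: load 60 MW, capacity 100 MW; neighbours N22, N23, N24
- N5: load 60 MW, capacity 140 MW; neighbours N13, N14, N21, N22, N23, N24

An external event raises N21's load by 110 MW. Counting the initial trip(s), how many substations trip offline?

Round 1 — N21 at 170 > 130. N21 trips offline.
  N21 sheds 170 MW to N20, N5: 85 each.
    N20: 40+85 = 125 > 100
    N5: 60+85 = 145 > 140
Round 2 — N20, N5 trip offline.
  N20 sheds 125 MW to N13, N24, N26: 41 each (2 lost).
    N13: 110+41 = 151 ≤ 160
    N24: 50+41 = 91 > 80
    N26: 40+41 = 81 ≤ 120
  N5 sheds 145 MW to N13, N14, N22, N23, N24: 29 each.
    N13: 151+29 = 180 > 160
    N14: 10+29 = 39 ≤ 80
    N22: 10+29 = 39 ≤ 80
    N23: 30+29 = 59 ≤ 100
    N24: 91+29 = 120 > 80
Round 3 — N13, N24 trip offline.
  N13 sheds 180 MW: no online neighbours, lost.
  N24 sheds 120 MW to N14, N22, N26, N28: 30 each.
    N14: 39+30 = 69 ≤ 80
    N22: 39+30 = 69 ≤ 80
    N26: 81+30 = 111 ≤ 120
    N28: 60+30 = 90 ≤ 100
No further trips.

5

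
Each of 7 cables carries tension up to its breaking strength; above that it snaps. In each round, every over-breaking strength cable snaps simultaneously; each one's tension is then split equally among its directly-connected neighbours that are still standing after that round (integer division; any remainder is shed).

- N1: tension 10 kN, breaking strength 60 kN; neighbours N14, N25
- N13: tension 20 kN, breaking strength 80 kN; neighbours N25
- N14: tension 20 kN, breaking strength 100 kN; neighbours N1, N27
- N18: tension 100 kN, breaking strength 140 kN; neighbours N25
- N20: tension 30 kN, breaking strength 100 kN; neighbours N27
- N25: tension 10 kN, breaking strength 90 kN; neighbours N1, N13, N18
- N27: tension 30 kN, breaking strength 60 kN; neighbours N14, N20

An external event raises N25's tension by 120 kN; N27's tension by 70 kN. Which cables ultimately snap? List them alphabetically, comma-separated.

N18, N25, N27

Round 1 — N25 at 130 > 90; N27 at 100 > 60. N25, N27 snap.
  N25 sheds 130 kN to N1, N13, N18: 43 each (1 lost).
    N1: 10+43 = 53 ≤ 60
    N13: 20+43 = 63 ≤ 80
    N18: 100+43 = 143 > 140
  N27 sheds 100 kN to N14, N20: 50 each.
    N14: 20+50 = 70 ≤ 100
    N20: 30+50 = 80 ≤ 100
Round 2 — N18 snaps.
  N18 sheds 143 kN: no online neighbours, lost.
No further breaks.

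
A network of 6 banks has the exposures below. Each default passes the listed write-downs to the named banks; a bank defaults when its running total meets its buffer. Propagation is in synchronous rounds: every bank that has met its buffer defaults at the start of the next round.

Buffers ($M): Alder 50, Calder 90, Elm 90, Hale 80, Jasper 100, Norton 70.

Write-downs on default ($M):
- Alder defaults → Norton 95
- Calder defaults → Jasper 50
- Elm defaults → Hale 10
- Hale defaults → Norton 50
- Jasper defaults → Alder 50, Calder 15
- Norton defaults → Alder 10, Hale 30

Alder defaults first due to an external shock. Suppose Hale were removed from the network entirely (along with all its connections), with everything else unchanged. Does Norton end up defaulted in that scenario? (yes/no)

With Hale removed:
Round 1 — Alder defaults (initial).
  Norton: +95 → 95 ≥ 70
Round 2 — Norton defaults.
No further defaults.

yes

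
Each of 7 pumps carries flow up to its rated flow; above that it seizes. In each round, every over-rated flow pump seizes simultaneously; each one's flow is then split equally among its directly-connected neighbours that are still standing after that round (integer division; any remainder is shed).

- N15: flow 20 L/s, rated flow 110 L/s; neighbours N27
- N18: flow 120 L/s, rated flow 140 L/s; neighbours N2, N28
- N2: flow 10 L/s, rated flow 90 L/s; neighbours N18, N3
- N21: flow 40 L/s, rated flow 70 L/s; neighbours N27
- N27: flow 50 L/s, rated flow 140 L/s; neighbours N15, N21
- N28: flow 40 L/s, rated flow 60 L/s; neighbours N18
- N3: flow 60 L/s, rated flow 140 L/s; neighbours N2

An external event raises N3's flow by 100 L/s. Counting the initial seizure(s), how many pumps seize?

Round 1 — N3 at 160 > 140. N3 seizes.
  N3 sheds 160 L/s to N2: 160 each.
    N2: 10+160 = 170 > 90
Round 2 — N2 seizes.
  N2 sheds 170 L/s to N18: 170 each.
    N18: 120+170 = 290 > 140
Round 3 — N18 seizes.
  N18 sheds 290 L/s to N28: 290 each.
    N28: 40+290 = 330 > 60
Round 4 — N28 seizes.
  N28 sheds 330 L/s: no online neighbours, lost.
No further seizures.

4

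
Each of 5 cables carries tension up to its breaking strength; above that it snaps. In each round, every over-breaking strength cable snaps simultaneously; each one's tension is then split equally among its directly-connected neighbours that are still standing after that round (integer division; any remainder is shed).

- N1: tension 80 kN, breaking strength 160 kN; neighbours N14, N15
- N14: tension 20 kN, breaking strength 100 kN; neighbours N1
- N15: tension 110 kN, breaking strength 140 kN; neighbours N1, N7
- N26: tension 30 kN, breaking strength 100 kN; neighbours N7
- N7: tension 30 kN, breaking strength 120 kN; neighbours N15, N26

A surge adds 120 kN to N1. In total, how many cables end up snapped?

Round 1 — N1 at 200 > 160. N1 snaps.
  N1 sheds 200 kN to N14, N15: 100 each.
    N14: 20+100 = 120 > 100
    N15: 110+100 = 210 > 140
Round 2 — N14, N15 snap.
  N14 sheds 120 kN: no online neighbours, lost.
  N15 sheds 210 kN to N7: 210 each.
    N7: 30+210 = 240 > 120
Round 3 — N7 snaps.
  N7 sheds 240 kN to N26: 240 each.
    N26: 30+240 = 270 > 100
Round 4 — N26 snaps.
  N26 sheds 270 kN: no online neighbours, lost.
No further breaks.

5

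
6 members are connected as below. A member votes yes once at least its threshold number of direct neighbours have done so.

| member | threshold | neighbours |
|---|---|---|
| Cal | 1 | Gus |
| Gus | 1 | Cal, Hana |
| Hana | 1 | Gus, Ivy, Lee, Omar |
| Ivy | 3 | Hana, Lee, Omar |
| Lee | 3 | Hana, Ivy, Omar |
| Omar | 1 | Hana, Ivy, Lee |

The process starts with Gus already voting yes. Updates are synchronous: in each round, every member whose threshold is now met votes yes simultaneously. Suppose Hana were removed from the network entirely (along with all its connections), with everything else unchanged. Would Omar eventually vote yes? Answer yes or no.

no

With Hana removed:
Round 1 — Gus votes yes (initial).
Round 2 — checking thresholds:
  Cal: 1 of 1 neighbours ≥ 1, votes yes.
Round 3 — no new yes votes; cascade stops.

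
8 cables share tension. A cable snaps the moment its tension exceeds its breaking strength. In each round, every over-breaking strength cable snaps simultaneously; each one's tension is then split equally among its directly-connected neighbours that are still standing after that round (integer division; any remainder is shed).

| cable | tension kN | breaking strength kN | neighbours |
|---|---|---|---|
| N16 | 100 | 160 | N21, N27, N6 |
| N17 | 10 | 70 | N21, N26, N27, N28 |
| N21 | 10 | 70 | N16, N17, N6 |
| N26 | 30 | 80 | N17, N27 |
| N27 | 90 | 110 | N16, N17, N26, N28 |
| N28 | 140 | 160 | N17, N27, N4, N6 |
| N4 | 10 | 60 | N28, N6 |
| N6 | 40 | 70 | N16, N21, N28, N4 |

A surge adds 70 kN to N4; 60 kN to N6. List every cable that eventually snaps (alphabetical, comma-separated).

N16, N17, N21, N26, N27, N28, N4, N6

Round 1 — N4 at 80 > 60; N6 at 100 > 70. N4, N6 snap.
  N4 sheds 80 kN to N28: 80 each.
    N28: 140+80 = 220 > 160
  N6 sheds 100 kN to N16, N21, N28: 33 each (1 lost).
    N16: 100+33 = 133 ≤ 160
    N21: 10+33 = 43 ≤ 70
    N28: 220+33 = 253 > 160
Round 2 — N28 snaps.
  N28 sheds 253 kN to N17, N27: 126 each (1 lost).
    N17: 10+126 = 136 > 70
    N27: 90+126 = 216 > 110
Round 3 — N17, N27 snap.
  N17 sheds 136 kN to N21, N26: 68 each.
    N21: 43+68 = 111 > 70
    N26: 30+68 = 98 > 80
  N27 sheds 216 kN to N16, N26: 108 each.
    N16: 133+108 = 241 > 160
    N26: 98+108 = 206 > 80
Round 4 — N16, N21, N26 snap.
  N16 sheds 241 kN: no online neighbours, lost.
  N21 sheds 111 kN: no online neighbours, lost.
  N26 sheds 206 kN: no online neighbours, lost.
No further breaks.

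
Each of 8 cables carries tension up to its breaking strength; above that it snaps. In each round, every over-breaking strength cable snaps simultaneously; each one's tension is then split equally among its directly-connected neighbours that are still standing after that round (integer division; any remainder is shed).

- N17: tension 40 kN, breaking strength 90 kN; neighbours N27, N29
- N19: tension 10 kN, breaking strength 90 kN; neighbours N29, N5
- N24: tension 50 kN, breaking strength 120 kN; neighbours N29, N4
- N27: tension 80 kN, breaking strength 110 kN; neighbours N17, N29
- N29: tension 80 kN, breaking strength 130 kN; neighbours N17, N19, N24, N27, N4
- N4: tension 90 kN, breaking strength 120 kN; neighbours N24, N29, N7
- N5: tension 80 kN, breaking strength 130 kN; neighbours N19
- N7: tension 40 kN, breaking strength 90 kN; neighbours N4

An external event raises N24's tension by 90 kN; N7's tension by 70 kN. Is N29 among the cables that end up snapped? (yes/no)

Round 1 — N24 at 140 > 120; N7 at 110 > 90. N24, N7 snap.
  N24 sheds 140 kN to N29, N4: 70 each.
    N29: 80+70 = 150 > 130
    N4: 90+70 = 160 > 120
  N7 sheds 110 kN to N4: 110 each.
    N4: 160+110 = 270 > 120
Round 2 — N29, N4 snap.
  N29 sheds 150 kN to N17, N19, N27: 50 each.
    N17: 40+50 = 90 ≤ 90
    N19: 10+50 = 60 ≤ 90
    N27: 80+50 = 130 > 110
  N4 sheds 270 kN: no online neighbours, lost.
Round 3 — N27 snaps.
  N27 sheds 130 kN to N17: 130 each.
    N17: 90+130 = 220 > 90
Round 4 — N17 snaps.
  N17 sheds 220 kN: no online neighbours, lost.
No further breaks.

yes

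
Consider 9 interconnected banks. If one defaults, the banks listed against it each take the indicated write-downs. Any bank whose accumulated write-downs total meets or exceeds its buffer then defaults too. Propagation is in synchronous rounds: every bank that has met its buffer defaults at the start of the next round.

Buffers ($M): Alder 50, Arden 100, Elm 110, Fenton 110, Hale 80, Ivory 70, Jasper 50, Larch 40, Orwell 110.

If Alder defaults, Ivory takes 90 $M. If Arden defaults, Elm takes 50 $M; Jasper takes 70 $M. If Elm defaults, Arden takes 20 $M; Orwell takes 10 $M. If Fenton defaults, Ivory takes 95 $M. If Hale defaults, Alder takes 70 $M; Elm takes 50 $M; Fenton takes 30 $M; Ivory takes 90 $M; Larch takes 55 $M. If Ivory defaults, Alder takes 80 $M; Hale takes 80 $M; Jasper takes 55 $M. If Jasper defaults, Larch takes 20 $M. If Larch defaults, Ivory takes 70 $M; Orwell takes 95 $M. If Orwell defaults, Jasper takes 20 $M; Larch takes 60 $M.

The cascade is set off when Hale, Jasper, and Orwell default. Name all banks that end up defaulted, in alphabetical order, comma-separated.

Round 1 — Hale, Jasper, Orwell default (initial).
  Alder: +70 → 70 ≥ 50
  Elm: +50 → 50 < 110
  Fenton: +30 → 30 < 110
  Ivory: +90 → 90 ≥ 70
  Larch: +55+20+60 → 135 ≥ 40
Round 2 — Alder, Ivory, Larch default.
No further defaults.

Alder, Hale, Ivory, Jasper, Larch, Orwell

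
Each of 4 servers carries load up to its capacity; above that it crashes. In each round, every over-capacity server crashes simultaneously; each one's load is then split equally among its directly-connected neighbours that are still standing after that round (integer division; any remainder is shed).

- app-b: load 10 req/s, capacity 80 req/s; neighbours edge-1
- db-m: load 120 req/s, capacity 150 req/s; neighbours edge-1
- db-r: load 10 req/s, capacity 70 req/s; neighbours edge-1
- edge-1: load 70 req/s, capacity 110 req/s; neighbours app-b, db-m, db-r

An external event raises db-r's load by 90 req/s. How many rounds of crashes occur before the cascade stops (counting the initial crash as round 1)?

Round 1 — db-r at 100 > 70. db-r crashes.
  db-r sheds 100 req/s to edge-1: 100 each.
    edge-1: 70+100 = 170 > 110
Round 2 — edge-1 crashes.
  edge-1 sheds 170 req/s to app-b, db-m: 85 each.
    app-b: 10+85 = 95 > 80
    db-m: 120+85 = 205 > 150
Round 3 — app-b, db-m crash.
  app-b sheds 95 req/s: no online neighbours, lost.
  db-m sheds 205 req/s: no online neighbours, lost.
No further crashes.

3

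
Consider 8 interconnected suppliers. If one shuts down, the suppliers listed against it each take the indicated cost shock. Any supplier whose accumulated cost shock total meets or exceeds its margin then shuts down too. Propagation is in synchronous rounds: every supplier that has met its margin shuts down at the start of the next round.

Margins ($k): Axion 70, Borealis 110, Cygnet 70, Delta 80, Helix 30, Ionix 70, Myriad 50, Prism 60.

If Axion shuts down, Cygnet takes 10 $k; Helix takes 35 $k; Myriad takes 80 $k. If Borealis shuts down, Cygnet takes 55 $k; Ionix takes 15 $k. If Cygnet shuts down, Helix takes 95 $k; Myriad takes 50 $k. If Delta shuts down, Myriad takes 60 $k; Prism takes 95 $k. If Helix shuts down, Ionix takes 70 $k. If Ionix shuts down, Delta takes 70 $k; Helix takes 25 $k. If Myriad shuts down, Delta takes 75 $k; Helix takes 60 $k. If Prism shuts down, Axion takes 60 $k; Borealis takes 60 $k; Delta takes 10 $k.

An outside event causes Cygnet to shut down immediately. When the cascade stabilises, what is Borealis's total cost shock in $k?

Round 1 — Cygnet shuts down (initial).
  Helix: +95 → 95 ≥ 30
  Myriad: +50 → 50 ≥ 50
Round 2 — Helix, Myriad shut down.
  Delta: +75 → 75 < 80
  Ionix: +70 → 70 ≥ 70
Round 3 — Ionix shuts down.
  Delta: +70 → 145 ≥ 80
Round 4 — Delta shuts down.
  Prism: +95 → 95 ≥ 60
Round 5 — Prism shuts down.
  Axion: +60 → 60 < 70
  Borealis: +60 → 60 < 110
No further shutdowns.

60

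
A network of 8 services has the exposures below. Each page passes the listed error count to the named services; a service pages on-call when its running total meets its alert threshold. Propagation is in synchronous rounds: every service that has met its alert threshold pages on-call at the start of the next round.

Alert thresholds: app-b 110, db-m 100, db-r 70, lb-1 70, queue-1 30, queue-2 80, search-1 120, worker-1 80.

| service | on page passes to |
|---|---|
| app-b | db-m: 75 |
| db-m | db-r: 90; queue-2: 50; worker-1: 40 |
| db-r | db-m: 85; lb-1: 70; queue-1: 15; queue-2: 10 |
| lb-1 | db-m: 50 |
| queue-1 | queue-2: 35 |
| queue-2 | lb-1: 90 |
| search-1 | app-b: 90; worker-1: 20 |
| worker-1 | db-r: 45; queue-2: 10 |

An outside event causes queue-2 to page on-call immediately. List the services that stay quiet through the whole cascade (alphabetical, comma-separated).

Round 1 — queue-2 pages on-call (initial).
  lb-1: +90 → 90 ≥ 70
Round 2 — lb-1 pages on-call.
  db-m: +50 → 50 < 100
No further pages.

app-b, db-m, db-r, queue-1, search-1, worker-1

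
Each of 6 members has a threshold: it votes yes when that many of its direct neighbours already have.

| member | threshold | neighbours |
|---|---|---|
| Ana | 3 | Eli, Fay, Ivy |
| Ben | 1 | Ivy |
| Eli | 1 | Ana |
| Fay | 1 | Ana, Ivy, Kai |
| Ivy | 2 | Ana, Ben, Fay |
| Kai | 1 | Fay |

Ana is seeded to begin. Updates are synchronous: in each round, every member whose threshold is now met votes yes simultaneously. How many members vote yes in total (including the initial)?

6

Round 1 — Ana votes yes (initial).
Round 2 — checking thresholds:
  Eli: 1 of 1 neighbours ≥ 1, votes yes.
  Fay: 1 of 3 neighbours ≥ 1, votes yes.
  Ivy: 1 of 3 neighbours < 2, not yet.
Round 3 — checking thresholds:
  Ivy: 2 of 3 neighbours ≥ 2, votes yes.
  Kai: 1 of 1 neighbours ≥ 1, votes yes.
Round 4 — checking thresholds:
  Ben: 1 of 1 neighbours ≥ 1, votes yes.
Round 5 — no new yes votes; cascade stops.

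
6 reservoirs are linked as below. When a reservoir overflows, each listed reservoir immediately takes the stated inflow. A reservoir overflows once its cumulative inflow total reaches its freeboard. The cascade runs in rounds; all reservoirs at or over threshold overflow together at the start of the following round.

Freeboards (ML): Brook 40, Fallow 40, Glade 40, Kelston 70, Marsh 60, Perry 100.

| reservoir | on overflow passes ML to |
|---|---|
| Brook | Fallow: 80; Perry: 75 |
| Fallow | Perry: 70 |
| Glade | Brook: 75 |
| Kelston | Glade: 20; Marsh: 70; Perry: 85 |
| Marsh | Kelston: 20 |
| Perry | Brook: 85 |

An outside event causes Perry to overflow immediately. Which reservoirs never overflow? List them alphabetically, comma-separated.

Glade, Kelston, Marsh

Round 1 — Perry overflows (initial).
  Brook: +85 → 85 ≥ 40
Round 2 — Brook overflows.
  Fallow: +80 → 80 ≥ 40
Round 3 — Fallow overflows.
No further overflows.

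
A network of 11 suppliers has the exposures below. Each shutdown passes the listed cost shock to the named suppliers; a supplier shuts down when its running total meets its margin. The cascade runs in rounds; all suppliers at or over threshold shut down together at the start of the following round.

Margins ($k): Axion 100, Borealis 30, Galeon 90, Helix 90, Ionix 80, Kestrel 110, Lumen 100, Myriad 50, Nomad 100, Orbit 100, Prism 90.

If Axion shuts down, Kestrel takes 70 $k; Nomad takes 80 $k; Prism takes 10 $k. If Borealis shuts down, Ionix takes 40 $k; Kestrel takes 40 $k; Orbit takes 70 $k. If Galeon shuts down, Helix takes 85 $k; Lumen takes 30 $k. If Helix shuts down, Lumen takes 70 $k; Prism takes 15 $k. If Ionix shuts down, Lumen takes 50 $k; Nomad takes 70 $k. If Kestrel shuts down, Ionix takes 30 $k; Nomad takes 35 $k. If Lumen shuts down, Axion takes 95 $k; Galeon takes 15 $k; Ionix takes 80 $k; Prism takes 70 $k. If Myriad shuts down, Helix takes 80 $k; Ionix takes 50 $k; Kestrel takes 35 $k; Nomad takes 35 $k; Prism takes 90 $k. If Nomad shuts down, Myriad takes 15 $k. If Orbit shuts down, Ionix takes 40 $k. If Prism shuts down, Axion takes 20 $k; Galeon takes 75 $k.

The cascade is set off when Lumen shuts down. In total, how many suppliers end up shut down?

2

Round 1 — Lumen shuts down (initial).
  Axion: +95 → 95 < 100
  Galeon: +15 → 15 < 90
  Ionix: +80 → 80 ≥ 80
  Prism: +70 → 70 < 90
Round 2 — Ionix shuts down.
  Nomad: +70 → 70 < 100
No further shutdowns.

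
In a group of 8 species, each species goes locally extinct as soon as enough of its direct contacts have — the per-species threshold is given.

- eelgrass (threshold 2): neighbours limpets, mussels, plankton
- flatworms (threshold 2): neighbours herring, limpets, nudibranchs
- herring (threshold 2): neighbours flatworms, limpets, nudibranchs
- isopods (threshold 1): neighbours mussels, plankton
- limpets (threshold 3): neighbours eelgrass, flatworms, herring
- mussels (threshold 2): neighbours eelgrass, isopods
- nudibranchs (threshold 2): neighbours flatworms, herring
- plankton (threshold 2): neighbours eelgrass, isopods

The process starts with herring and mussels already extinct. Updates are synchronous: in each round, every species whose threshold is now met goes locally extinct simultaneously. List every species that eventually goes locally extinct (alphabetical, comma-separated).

Round 1 — herring, mussels go locally extinct (initial).
Round 2 — checking thresholds:
  eelgrass: 1 of 3 neighbours < 2, not yet.
  flatworms: 1 of 3 neighbours < 2, not yet.
  isopods: 1 of 2 neighbours ≥ 1, goes locally extinct.
  limpets: 1 of 3 neighbours < 3, not yet.
  nudibranchs: 1 of 2 neighbours < 2, not yet.
Round 3 — no new extinctions; cascade stops.

herring, isopods, mussels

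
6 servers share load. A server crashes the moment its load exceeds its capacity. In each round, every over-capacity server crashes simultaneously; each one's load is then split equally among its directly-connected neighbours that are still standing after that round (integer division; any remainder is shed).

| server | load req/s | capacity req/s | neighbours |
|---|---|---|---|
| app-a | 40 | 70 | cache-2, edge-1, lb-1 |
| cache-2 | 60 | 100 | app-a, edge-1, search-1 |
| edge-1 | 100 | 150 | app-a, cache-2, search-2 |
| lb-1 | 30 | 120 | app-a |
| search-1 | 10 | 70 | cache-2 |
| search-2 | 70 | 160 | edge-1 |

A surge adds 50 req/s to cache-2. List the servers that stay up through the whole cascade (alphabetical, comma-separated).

lb-1, search-1

Round 1 — cache-2 at 110 > 100. cache-2 crashes.
  cache-2 sheds 110 req/s to app-a, edge-1, search-1: 36 each (2 lost).
    app-a: 40+36 = 76 > 70
    edge-1: 100+36 = 136 ≤ 150
    search-1: 10+36 = 46 ≤ 70
Round 2 — app-a crashes.
  app-a sheds 76 req/s to edge-1, lb-1: 38 each.
    edge-1: 136+38 = 174 > 150
    lb-1: 30+38 = 68 ≤ 120
Round 3 — edge-1 crashes.
  edge-1 sheds 174 req/s to search-2: 174 each.
    search-2: 70+174 = 244 > 160
Round 4 — search-2 crashes.
  search-2 sheds 244 req/s: no online neighbours, lost.
No further crashes.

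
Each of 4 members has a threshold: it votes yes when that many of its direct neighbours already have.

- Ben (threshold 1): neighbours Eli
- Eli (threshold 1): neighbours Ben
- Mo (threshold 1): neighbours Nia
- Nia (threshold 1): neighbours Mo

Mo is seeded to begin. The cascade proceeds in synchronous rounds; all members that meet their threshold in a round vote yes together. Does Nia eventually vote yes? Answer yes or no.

yes

Round 1 — Mo votes yes (initial).
Round 2 — checking thresholds:
  Nia: 1 of 1 neighbours ≥ 1, votes yes.
Round 3 — no new yes votes; cascade stops.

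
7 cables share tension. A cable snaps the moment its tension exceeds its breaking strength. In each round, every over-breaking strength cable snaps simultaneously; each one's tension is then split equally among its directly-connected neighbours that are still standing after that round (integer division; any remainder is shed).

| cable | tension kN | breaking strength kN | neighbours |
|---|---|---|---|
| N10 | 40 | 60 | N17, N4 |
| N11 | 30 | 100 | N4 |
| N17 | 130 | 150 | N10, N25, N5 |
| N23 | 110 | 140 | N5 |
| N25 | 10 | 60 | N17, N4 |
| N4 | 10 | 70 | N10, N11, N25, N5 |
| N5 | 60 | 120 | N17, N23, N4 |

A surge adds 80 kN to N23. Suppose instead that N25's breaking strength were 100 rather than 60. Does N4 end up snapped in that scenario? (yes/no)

yes

With N25's breaking strength at 100:
Round 1 — N23 at 190 > 140. N23 snaps.
  N23 sheds 190 kN to N5: 190 each.
    N5: 60+190 = 250 > 120
Round 2 — N5 snaps.
  N5 sheds 250 kN to N17, N4: 125 each.
    N17: 130+125 = 255 > 150
    N4: 10+125 = 135 > 70
Round 3 — N17, N4 snap.
  N17 sheds 255 kN to N10, N25: 127 each (1 lost).
    N10: 40+127 = 167 > 60
    N25: 10+127 = 137 > 100
  N4 sheds 135 kN to N10, N11, N25: 45 each.
    N10: 167+45 = 212 > 60
    N11: 30+45 = 75 ≤ 100
    N25: 137+45 = 182 > 100
Round 4 — N10, N25 snap.
  N10 sheds 212 kN: no online neighbours, lost.
  N25 sheds 182 kN: no online neighbours, lost.
No further breaks.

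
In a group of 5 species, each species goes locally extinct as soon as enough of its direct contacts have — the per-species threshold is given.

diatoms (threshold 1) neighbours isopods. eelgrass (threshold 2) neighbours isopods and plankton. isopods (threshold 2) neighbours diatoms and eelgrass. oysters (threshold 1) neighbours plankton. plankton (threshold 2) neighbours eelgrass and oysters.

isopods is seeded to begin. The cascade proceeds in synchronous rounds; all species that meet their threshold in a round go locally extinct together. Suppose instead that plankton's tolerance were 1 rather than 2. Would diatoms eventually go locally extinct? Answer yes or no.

With plankton's tolerance at 1:
Round 1 — isopods goes locally extinct (initial).
Round 2 — checking thresholds:
  diatoms: 1 of 1 neighbours ≥ 1, goes locally extinct.
  eelgrass: 1 of 2 neighbours < 2, not yet.
Round 3 — no new extinctions; cascade stops.

yes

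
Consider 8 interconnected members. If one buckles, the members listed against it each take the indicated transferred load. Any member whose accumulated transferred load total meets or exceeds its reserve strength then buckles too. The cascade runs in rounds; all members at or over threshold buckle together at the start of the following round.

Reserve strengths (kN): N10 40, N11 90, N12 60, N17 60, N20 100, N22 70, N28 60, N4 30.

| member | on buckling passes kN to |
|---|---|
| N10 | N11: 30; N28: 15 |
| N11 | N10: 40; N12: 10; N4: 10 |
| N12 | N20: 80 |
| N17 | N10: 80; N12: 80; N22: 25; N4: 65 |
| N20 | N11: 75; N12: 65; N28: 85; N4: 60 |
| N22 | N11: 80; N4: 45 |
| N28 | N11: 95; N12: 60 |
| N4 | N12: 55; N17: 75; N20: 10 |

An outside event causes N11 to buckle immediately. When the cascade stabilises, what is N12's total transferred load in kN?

10

Round 1 — N11 buckles (initial).
  N10: +40 → 40 ≥ 40
  N12: +10 → 10 < 60
  N4: +10 → 10 < 30
Round 2 — N10 buckles.
  N28: +15 → 15 < 60
No further bucklings.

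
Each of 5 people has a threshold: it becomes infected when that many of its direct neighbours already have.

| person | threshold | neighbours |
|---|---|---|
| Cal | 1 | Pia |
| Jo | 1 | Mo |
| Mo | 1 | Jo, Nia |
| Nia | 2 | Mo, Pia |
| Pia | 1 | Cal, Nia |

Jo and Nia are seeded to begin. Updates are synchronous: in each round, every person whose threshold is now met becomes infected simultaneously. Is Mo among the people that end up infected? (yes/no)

yes

Round 1 — Jo, Nia become infected (initial).
Round 2 — checking thresholds:
  Mo: 2 of 2 neighbours ≥ 1, becomes infected.
  Pia: 1 of 2 neighbours ≥ 1, becomes infected.
Round 3 — checking thresholds:
  Cal: 1 of 1 neighbours ≥ 1, becomes infected.
Round 4 — no new infections; cascade stops.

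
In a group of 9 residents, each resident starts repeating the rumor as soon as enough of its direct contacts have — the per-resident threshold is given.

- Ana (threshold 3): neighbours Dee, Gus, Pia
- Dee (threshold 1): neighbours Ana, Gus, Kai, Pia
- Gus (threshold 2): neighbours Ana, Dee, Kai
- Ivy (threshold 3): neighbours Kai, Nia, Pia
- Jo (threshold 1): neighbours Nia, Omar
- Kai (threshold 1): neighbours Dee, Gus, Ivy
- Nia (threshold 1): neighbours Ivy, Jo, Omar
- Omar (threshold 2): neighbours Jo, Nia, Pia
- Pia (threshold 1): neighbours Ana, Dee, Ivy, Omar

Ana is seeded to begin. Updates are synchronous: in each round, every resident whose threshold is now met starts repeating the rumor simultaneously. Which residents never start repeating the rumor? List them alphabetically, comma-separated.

Ivy, Jo, Nia, Omar

Round 1 — Ana starts repeating the rumor (initial).
Round 2 — checking thresholds:
  Dee: 1 of 4 neighbours ≥ 1, starts repeating the rumor.
  Gus: 1 of 3 neighbours < 2, not yet.
  Pia: 1 of 4 neighbours ≥ 1, starts repeating the rumor.
Round 3 — checking thresholds:
  Gus: 2 of 3 neighbours ≥ 2, starts repeating the rumor.
  Ivy: 1 of 3 neighbours < 3, not yet.
  Kai: 1 of 3 neighbours ≥ 1, starts repeating the rumor.
  Omar: 1 of 3 neighbours < 2, not yet.
Round 4 — no new spreads; cascade stops.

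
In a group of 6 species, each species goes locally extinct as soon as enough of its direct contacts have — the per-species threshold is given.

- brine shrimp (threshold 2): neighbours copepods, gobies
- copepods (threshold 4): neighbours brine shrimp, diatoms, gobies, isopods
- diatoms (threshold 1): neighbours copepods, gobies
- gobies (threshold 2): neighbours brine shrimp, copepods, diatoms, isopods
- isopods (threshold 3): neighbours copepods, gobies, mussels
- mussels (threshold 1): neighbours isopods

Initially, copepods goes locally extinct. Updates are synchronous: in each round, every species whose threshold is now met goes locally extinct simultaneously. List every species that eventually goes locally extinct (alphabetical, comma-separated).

Round 1 — copepods goes locally extinct (initial).
Round 2 — checking thresholds:
  brine shrimp: 1 of 2 neighbours < 2, below threshold.
  diatoms: 1 of 2 neighbours ≥ 1, goes locally extinct.
  gobies: 1 of 4 neighbours < 2, below threshold.
  isopods: 1 of 3 neighbours < 3, below threshold.
Round 3 — checking thresholds:
  brine shrimp: 1 of 2 neighbours < 2, below threshold.
  gobies: 2 of 4 neighbours ≥ 2, goes locally extinct.
  isopods: 1 of 3 neighbours < 3, below threshold.
Round 4 — checking thresholds:
  brine shrimp: 2 of 2 neighbours ≥ 2, goes locally extinct.
  isopods: 2 of 3 neighbours < 3, below threshold.
Round 5 — no new extinctions; cascade stops.

brine shrimp, copepods, diatoms, gobies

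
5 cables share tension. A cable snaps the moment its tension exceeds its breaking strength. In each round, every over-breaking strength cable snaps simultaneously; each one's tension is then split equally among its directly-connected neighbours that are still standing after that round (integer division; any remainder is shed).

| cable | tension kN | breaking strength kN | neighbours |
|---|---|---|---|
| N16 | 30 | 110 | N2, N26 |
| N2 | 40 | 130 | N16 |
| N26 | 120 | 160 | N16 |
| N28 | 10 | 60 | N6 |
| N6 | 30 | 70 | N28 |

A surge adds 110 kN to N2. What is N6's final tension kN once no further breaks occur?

30

Round 1 — N2 at 150 > 130. N2 snaps.
  N2 sheds 150 kN to N16: 150 each.
    N16: 30+150 = 180 > 110
Round 2 — N16 snaps.
  N16 sheds 180 kN to N26: 180 each.
    N26: 120+180 = 300 > 160
Round 3 — N26 snaps.
  N26 sheds 300 kN: no online neighbours, lost.
No further breaks.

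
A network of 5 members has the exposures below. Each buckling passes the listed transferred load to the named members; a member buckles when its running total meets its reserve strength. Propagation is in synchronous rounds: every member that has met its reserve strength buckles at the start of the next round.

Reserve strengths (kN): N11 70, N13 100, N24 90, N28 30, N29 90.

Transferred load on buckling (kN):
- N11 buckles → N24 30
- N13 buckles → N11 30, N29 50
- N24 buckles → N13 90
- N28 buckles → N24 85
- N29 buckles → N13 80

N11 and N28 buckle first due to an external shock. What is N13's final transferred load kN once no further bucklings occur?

90

Round 1 — N11, N28 buckle (initial).
  N24: +30+85 → 115 ≥ 90
Round 2 — N24 buckles.
  N13: +90 → 90 < 100
No further bucklings.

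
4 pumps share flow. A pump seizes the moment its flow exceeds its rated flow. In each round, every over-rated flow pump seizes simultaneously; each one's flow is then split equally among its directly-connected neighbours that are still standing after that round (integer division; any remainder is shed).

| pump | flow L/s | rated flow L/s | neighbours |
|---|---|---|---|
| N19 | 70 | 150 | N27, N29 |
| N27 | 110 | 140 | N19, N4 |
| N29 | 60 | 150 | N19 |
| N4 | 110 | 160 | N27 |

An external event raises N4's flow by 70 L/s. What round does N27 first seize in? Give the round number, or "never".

Round 1 — N4 at 180 > 160. N4 seizes.
  N4 sheds 180 L/s to N27: 180 each.
    N27: 110+180 = 290 > 140
Round 2 — N27 seizes.
  N27 sheds 290 L/s to N19: 290 each.
    N19: 70+290 = 360 > 150
Round 3 — N19 seizes.
  N19 sheds 360 L/s to N29: 360 each.
    N29: 60+360 = 420 > 150
Round 4 — N29 seizes.
  N29 sheds 420 L/s: no online neighbours, lost.
No further seizures.

2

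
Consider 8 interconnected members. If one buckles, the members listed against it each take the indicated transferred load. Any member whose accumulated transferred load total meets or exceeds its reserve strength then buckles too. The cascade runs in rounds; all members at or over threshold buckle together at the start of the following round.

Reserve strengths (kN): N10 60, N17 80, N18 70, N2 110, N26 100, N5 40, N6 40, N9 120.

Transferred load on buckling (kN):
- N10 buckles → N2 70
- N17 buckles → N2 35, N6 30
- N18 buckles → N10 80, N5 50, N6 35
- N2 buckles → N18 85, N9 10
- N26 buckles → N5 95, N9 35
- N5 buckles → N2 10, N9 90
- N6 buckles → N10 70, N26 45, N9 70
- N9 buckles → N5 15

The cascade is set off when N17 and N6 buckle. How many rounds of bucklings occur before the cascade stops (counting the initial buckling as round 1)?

Round 1 — N17, N6 buckle (initial).
  N10: +70 → 70 ≥ 60
  N2: +35 → 35 < 110
  N26: +45 → 45 < 100
  N9: +70 → 70 < 120
Round 2 — N10 buckles.
  N2: +70 → 105 < 110
No further bucklings.

2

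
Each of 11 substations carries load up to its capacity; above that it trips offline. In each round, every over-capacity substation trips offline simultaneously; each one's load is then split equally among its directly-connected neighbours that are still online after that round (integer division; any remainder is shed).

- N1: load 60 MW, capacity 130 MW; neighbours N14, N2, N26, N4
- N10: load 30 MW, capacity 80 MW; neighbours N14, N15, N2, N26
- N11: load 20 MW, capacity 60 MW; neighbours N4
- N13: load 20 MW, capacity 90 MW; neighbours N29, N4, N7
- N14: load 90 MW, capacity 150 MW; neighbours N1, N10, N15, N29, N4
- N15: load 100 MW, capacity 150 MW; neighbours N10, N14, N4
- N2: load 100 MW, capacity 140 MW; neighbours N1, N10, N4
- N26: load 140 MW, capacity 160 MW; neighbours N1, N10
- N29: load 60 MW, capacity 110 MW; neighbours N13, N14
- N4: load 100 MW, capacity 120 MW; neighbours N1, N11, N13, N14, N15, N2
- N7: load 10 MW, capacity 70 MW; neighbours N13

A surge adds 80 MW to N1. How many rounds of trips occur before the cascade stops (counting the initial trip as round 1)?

6

Round 1 — N1 at 140 > 130. N1 trips offline.
  N1 sheds 140 MW to N14, N2, N26, N4: 35 each.
    N14: 90+35 = 125 ≤ 150
    N2: 100+35 = 135 ≤ 140
    N26: 140+35 = 175 > 160
    N4: 100+35 = 135 > 120
Round 2 — N26, N4 trip offline.
  N26 sheds 175 MW to N10: 175 each.
    N10: 30+175 = 205 > 80
  N4 sheds 135 MW to N11, N13, N14, N15, N2: 27 each.
    N11: 20+27 = 47 ≤ 60
    N13: 20+27 = 47 ≤ 90
    N14: 125+27 = 152 > 150
    N15: 100+27 = 127 ≤ 150
    N2: 135+27 = 162 > 140
Round 3 — N10, N14, N2 trip offline.
  N10 sheds 205 MW to N15: 205 each.
    N15: 127+205 = 332 > 150
  N14 sheds 152 MW to N15, N29: 76 each.
    N15: 332+76 = 408 > 150
    N29: 60+76 = 136 > 110
  N2 sheds 162 MW: no online neighbours, lost.
Round 4 — N15, N29 trip offline.
  N15 sheds 408 MW: no online neighbours, lost.
  N29 sheds 136 MW to N13: 136 each.
    N13: 47+136 = 183 > 90
Round 5 — N13 trips offline.
  N13 sheds 183 MW to N7: 183 each.
    N7: 10+183 = 193 > 70
Round 6 — N7 trips offline.
  N7 sheds 193 MW: no online neighbours, lost.
No further trips.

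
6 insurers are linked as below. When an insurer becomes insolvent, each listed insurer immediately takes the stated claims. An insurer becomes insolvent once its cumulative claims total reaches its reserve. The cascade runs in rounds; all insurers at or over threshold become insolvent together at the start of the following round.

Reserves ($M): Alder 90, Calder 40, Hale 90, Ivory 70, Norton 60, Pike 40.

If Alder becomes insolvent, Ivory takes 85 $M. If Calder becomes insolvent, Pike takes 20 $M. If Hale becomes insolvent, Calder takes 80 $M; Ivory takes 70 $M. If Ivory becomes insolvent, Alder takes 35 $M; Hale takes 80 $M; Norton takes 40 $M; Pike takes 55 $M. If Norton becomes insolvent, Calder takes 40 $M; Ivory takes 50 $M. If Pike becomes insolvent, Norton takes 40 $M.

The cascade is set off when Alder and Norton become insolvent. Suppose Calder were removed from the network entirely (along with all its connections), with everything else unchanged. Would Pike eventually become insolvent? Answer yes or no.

With Calder removed:
Round 1 — Alder, Norton become insolvent (initial).
  Ivory: +85+50 → 135 ≥ 70
Round 2 — Ivory becomes insolvent.
  Hale: +80 → 80 < 90
  Pike: +55 → 55 ≥ 40
Round 3 — Pike becomes insolvent.
No further insolvencies.

yes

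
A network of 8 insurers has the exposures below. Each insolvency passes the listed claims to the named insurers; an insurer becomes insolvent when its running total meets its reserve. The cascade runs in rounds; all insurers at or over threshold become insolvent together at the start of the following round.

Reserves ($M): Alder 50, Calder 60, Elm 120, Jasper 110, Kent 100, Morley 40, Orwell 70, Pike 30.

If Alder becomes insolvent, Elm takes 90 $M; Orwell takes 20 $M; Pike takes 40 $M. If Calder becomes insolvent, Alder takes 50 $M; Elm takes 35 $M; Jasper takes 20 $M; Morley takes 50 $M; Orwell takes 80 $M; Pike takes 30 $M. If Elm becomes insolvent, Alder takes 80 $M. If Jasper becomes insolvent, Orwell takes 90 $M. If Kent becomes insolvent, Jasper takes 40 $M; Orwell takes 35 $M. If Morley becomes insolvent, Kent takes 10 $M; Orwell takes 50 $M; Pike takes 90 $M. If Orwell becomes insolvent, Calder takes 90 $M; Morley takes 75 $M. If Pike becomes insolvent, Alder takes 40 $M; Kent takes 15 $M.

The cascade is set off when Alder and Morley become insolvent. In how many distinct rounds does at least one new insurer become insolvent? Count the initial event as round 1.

4

Round 1 — Alder, Morley become insolvent (initial).
  Elm: +90 → 90 < 120
  Kent: +10 → 10 < 100
  Orwell: +20+50 → 70 ≥ 70
  Pike: +40+90 → 130 ≥ 30
Round 2 — Orwell, Pike become insolvent.
  Calder: +90 → 90 ≥ 60
  Kent: +15 → 25 < 100
Round 3 — Calder becomes insolvent.
  Elm: +35 → 125 ≥ 120
  Jasper: +20 → 20 < 110
Round 4 — Elm becomes insolvent.
No further insolvencies.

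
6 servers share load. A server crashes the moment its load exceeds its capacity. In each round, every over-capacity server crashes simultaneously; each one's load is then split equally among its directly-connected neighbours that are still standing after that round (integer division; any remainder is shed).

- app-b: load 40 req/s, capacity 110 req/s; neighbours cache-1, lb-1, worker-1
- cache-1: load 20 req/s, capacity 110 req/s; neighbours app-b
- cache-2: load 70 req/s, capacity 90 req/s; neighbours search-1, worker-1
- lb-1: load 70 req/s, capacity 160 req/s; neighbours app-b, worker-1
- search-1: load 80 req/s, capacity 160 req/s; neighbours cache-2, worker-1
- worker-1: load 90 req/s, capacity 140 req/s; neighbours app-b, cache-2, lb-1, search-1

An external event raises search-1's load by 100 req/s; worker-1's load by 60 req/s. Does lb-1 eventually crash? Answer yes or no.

Round 1 — search-1 at 180 > 160; worker-1 at 150 > 140. search-1, worker-1 crash.
  search-1 sheds 180 req/s to cache-2: 180 each.
    cache-2: 70+180 = 250 > 90
  worker-1 sheds 150 req/s to app-b, cache-2, lb-1: 50 each.
    app-b: 40+50 = 90 ≤ 110
    cache-2: 250+50 = 300 > 90
    lb-1: 70+50 = 120 ≤ 160
Round 2 — cache-2 crashes.
  cache-2 sheds 300 req/s: no online neighbours, lost.
No further crashes.

no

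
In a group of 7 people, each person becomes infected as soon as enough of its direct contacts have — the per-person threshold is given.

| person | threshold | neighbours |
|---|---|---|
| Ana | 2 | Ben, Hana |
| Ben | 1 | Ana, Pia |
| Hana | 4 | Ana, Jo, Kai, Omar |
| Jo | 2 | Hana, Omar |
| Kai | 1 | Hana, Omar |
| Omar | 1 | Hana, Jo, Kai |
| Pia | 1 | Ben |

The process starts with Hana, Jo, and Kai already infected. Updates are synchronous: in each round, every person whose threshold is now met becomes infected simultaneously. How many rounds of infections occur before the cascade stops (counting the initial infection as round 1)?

2

Round 1 — Hana, Jo, Kai become infected (initial).
Round 2 — checking thresholds:
  Ana: 1 of 2 neighbours < 2, below threshold.
  Omar: 3 of 3 neighbours ≥ 1, becomes infected.
Round 3 — no new infections; cascade stops.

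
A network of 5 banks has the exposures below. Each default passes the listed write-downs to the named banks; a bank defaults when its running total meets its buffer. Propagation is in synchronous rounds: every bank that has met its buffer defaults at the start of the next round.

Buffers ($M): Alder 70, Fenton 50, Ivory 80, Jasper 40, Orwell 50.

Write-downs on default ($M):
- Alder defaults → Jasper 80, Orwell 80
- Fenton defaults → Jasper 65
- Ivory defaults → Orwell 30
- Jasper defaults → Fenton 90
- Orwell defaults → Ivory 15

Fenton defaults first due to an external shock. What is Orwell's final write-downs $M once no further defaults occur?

0

Round 1 — Fenton defaults (initial).
  Jasper: +65 → 65 ≥ 40
Round 2 — Jasper defaults.
No further defaults.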